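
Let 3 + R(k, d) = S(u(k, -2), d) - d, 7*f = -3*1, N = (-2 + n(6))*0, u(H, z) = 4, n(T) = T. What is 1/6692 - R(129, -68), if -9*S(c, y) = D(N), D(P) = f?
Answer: -1305893/20076 ≈ -65.047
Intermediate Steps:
N = 0 (N = (-2 + 6)*0 = 4*0 = 0)
f = -3/7 (f = (-3*1)/7 = (⅐)*(-3) = -3/7 ≈ -0.42857)
D(P) = -3/7
S(c, y) = 1/21 (S(c, y) = -⅑*(-3/7) = 1/21)
R(k, d) = -62/21 - d (R(k, d) = -3 + (1/21 - d) = -62/21 - d)
1/6692 - R(129, -68) = 1/6692 - (-62/21 - 1*(-68)) = 1/6692 - (-62/21 + 68) = 1/6692 - 1*1366/21 = 1/6692 - 1366/21 = -1305893/20076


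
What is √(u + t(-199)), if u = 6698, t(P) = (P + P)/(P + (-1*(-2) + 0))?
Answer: 12*√1805702/197 ≈ 81.854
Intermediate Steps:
t(P) = 2*P/(2 + P) (t(P) = (2*P)/(P + (2 + 0)) = (2*P)/(P + 2) = (2*P)/(2 + P) = 2*P/(2 + P))
√(u + t(-199)) = √(6698 + 2*(-199)/(2 - 199)) = √(6698 + 2*(-199)/(-197)) = √(6698 + 2*(-199)*(-1/197)) = √(6698 + 398/197) = √(1319904/197) = 12*√1805702/197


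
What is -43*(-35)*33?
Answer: 49665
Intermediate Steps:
-43*(-35)*33 = 1505*33 = 49665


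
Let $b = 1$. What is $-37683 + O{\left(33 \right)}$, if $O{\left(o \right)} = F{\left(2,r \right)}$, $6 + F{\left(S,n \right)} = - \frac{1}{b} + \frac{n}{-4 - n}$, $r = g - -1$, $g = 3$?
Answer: $- \frac{75381}{2} \approx -37691.0$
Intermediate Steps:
$r = 4$ ($r = 3 - -1 = 3 + 1 = 4$)
$F{\left(S,n \right)} = -7 + \frac{n}{-4 - n}$ ($F{\left(S,n \right)} = -6 + \left(- 1^{-1} + \frac{n}{-4 - n}\right) = -6 + \left(\left(-1\right) 1 + \frac{n}{-4 - n}\right) = -6 + \left(-1 + \frac{n}{-4 - n}\right) = -7 + \frac{n}{-4 - n}$)
$O{\left(o \right)} = - \frac{15}{2}$ ($O{\left(o \right)} = \frac{4 \left(-7 - 8\right)}{4 + 4} = \frac{4 \left(-7 - 8\right)}{8} = 4 \cdot \frac{1}{8} \left(-15\right) = - \frac{15}{2}$)
$-37683 + O{\left(33 \right)} = -37683 - \frac{15}{2} = - \frac{75381}{2}$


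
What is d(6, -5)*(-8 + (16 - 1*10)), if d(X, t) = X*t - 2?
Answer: 64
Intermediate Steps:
d(X, t) = -2 + X*t
d(6, -5)*(-8 + (16 - 1*10)) = (-2 + 6*(-5))*(-8 + (16 - 1*10)) = (-2 - 30)*(-8 + (16 - 10)) = -32*(-8 + 6) = -32*(-2) = 64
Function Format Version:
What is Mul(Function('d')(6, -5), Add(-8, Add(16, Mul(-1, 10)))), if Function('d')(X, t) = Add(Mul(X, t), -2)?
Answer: 64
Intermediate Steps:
Function('d')(X, t) = Add(-2, Mul(X, t))
Mul(Function('d')(6, -5), Add(-8, Add(16, Mul(-1, 10)))) = Mul(Add(-2, Mul(6, -5)), Add(-8, Add(16, Mul(-1, 10)))) = Mul(Add(-2, -30), Add(-8, Add(16, -10))) = Mul(-32, Add(-8, 6)) = Mul(-32, -2) = 64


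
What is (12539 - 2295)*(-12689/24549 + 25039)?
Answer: 6296676632168/24549 ≈ 2.5649e+8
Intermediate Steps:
(12539 - 2295)*(-12689/24549 + 25039) = 10244*(-12689*1/24549 + 25039) = 10244*(-12689/24549 + 25039) = 10244*(614669722/24549) = 6296676632168/24549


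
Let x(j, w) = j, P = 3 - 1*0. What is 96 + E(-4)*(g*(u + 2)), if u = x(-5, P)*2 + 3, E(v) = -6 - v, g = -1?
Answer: 86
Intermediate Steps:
P = 3 (P = 3 + 0 = 3)
u = -7 (u = -5*2 + 3 = -10 + 3 = -7)
96 + E(-4)*(g*(u + 2)) = 96 + (-6 - 1*(-4))*(-(-7 + 2)) = 96 + (-6 + 4)*(-1*(-5)) = 96 - 2*5 = 96 - 10 = 86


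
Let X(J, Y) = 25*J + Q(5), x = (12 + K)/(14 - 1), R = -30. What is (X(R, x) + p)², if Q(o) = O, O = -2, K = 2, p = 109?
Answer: 413449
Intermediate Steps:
Q(o) = -2
x = 14/13 (x = (12 + 2)/(14 - 1) = 14/13 ≈ 1.0769)
X(J, Y) = -2 + 25*J (X(J, Y) = 25*J - 2 = -2 + 25*J)
(X(R, x) + p)² = ((-2 + 25*(-30)) + 109)² = ((-2 - 750) + 109)² = (-752 + 109)² = (-643)² = 413449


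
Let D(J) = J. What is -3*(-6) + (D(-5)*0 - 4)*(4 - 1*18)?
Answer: 74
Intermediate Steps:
-3*(-6) + (D(-5)*0 - 4)*(4 - 1*18) = -3*(-6) + (-5*0 - 4)*(4 - 1*18) = 18 + (0 - 4)*(4 - 18) = 18 - 4*(-14) = 18 + 56 = 74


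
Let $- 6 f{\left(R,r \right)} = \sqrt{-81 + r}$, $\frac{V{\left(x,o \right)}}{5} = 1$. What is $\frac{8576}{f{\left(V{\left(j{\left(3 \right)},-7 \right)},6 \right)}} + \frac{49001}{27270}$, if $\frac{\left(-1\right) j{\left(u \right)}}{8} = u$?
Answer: $\frac{49001}{27270} + \frac{17152 i \sqrt{3}}{5} \approx 1.7969 + 5941.6 i$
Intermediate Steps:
$j{\left(u \right)} = - 8 u$
$V{\left(x,o \right)} = 5$ ($V{\left(x,o \right)} = 5 \cdot 1 = 5$)
$f{\left(R,r \right)} = - \frac{\sqrt{-81 + r}}{6}$
$\frac{8576}{f{\left(V{\left(j{\left(3 \right)},-7 \right)},6 \right)}} + \frac{49001}{27270} = \frac{8576}{\left(- \frac{1}{6}\right) \sqrt{-81 + 6}} + \frac{49001}{27270} = \frac{8576}{\left(- \frac{1}{6}\right) \sqrt{-75}} + 49001 \cdot \frac{1}{27270} = \frac{8576}{\left(- \frac{1}{6}\right) 5 i \sqrt{3}} + \frac{49001}{27270} = \frac{8576}{\left(- \frac{5}{6}\right) i \sqrt{3}} + \frac{49001}{27270} = 8576 \frac{2 i \sqrt{3}}{5} + \frac{49001}{27270} = \frac{17152 i \sqrt{3}}{5} + \frac{49001}{27270} = \frac{49001}{27270} + \frac{17152 i \sqrt{3}}{5}$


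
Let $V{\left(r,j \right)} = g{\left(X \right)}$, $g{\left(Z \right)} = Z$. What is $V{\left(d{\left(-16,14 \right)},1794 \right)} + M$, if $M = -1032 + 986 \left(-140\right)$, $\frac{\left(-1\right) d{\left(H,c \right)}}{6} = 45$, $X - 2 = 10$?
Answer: $-139060$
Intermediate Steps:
$X = 12$ ($X = 2 + 10 = 12$)
$d{\left(H,c \right)} = -270$ ($d{\left(H,c \right)} = \left(-6\right) 45 = -270$)
$V{\left(r,j \right)} = 12$
$M = -139072$ ($M = -1032 - 138040 = -139072$)
$V{\left(d{\left(-16,14 \right)},1794 \right)} + M = 12 - 139072 = -139060$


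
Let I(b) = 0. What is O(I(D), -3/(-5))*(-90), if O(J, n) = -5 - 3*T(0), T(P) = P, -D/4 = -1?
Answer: 450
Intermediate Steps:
D = 4 (D = -4*(-1) = 4)
O(J, n) = -5 (O(J, n) = -5 - 3*0 = -5 + 0 = -5)
O(I(D), -3/(-5))*(-90) = -5*(-90) = 450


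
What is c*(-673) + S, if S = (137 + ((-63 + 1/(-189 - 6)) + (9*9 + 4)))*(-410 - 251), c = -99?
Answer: -7501379/195 ≈ -38469.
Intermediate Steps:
S = -20493644/195 (S = (137 + ((-63 + 1/(-195)) + (81 + 4)))*(-661) = (137 + ((-63 - 1/195) + 85))*(-661) = (137 + (-12286/195 + 85))*(-661) = (137 + 4289/195)*(-661) = (31004/195)*(-661) = -20493644/195 ≈ -1.0510e+5)
c*(-673) + S = -99*(-673) - 20493644/195 = 66627 - 20493644/195 = -7501379/195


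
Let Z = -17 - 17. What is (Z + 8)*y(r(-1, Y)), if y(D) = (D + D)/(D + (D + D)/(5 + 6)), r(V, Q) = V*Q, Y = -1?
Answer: -44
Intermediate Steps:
r(V, Q) = Q*V
Z = -34
y(D) = 22/13 (y(D) = (2*D)/(D + (2*D)/11) = (2*D)/(D + (2*D)*(1/11)) = (2*D)/(D + 2*D/11) = (2*D)/((13*D/11)) = (2*D)*(11/(13*D)) = 22/13)
(Z + 8)*y(r(-1, Y)) = (-34 + 8)*(22/13) = -26*22/13 = -44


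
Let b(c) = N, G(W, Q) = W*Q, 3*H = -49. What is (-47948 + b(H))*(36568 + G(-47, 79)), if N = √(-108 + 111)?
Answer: -1575331540 + 32855*√3 ≈ -1.5753e+9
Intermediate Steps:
H = -49/3 (H = (⅓)*(-49) = -49/3 ≈ -16.333)
N = √3 ≈ 1.7320
G(W, Q) = Q*W
b(c) = √3
(-47948 + b(H))*(36568 + G(-47, 79)) = (-47948 + √3)*(36568 + 79*(-47)) = (-47948 + √3)*(36568 - 3713) = (-47948 + √3)*32855 = -1575331540 + 32855*√3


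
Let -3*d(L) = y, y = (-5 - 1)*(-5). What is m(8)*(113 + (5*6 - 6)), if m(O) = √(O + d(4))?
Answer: 137*I*√2 ≈ 193.75*I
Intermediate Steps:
y = 30 (y = -6*(-5) = 30)
d(L) = -10 (d(L) = -⅓*30 = -10)
m(O) = √(-10 + O) (m(O) = √(O - 10) = √(-10 + O))
m(8)*(113 + (5*6 - 6)) = √(-10 + 8)*(113 + (5*6 - 6)) = √(-2)*(113 + (30 - 6)) = (I*√2)*(113 + 24) = (I*√2)*137 = 137*I*√2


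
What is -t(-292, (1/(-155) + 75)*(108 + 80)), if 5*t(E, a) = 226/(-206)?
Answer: 113/515 ≈ 0.21942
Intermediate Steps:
t(E, a) = -113/515 (t(E, a) = (226/(-206))/5 = (226*(-1/206))/5 = (1/5)*(-113/103) = -113/515)
-t(-292, (1/(-155) + 75)*(108 + 80)) = -1*(-113/515) = 113/515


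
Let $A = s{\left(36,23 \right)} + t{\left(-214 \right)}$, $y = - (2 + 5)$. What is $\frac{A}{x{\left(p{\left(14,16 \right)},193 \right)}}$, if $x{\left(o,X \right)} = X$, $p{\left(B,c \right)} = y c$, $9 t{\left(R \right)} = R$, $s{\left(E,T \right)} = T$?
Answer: $- \frac{7}{1737} \approx -0.0040299$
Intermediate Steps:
$y = -7$ ($y = \left(-1\right) 7 = -7$)
$t{\left(R \right)} = \frac{R}{9}$
$A = - \frac{7}{9}$ ($A = 23 + \frac{1}{9} \left(-214\right) = 23 - \frac{214}{9} = - \frac{7}{9} \approx -0.77778$)
$p{\left(B,c \right)} = - 7 c$
$\frac{A}{x{\left(p{\left(14,16 \right)},193 \right)}} = - \frac{7}{9 \cdot 193} = \left(- \frac{7}{9}\right) \frac{1}{193} = - \frac{7}{1737}$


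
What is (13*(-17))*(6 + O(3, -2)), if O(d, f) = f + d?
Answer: -1547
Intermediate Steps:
O(d, f) = d + f
(13*(-17))*(6 + O(3, -2)) = (13*(-17))*(6 + (3 - 2)) = -221*(6 + 1) = -221*7 = -1547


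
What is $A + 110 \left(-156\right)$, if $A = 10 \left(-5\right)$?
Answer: $-17210$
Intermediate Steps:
$A = -50$
$A + 110 \left(-156\right) = -50 + 110 \left(-156\right) = -50 - 17160 = -17210$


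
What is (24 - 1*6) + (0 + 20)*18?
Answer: 378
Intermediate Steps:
(24 - 1*6) + (0 + 20)*18 = (24 - 6) + 20*18 = 18 + 360 = 378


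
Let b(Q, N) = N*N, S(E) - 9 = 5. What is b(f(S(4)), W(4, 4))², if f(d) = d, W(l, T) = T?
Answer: 256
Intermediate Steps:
S(E) = 14 (S(E) = 9 + 5 = 14)
b(Q, N) = N²
b(f(S(4)), W(4, 4))² = (4²)² = 16² = 256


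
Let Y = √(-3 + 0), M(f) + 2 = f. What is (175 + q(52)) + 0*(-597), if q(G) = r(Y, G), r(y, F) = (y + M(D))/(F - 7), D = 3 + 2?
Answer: 2626/15 + I*√3/45 ≈ 175.07 + 0.03849*I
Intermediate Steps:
D = 5
M(f) = -2 + f
Y = I*√3 (Y = √(-3) = I*√3 ≈ 1.732*I)
r(y, F) = (3 + y)/(-7 + F) (r(y, F) = (y + (-2 + 5))/(F - 7) = (y + 3)/(-7 + F) = (3 + y)/(-7 + F))
q(G) = (3 + I*√3)/(-7 + G)
(175 + q(52)) + 0*(-597) = (175 + (3 + I*√3)/(-7 + 52)) + 0*(-597) = (175 + (3 + I*√3)/45) + 0 = (175 + (1/15 + I*√3/45)) + 0 = (2626/15 + I*√3/45) + 0 = 2626/15 + I*√3/45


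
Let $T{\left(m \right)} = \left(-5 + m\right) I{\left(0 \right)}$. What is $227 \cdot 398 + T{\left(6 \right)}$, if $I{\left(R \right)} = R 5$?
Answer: $90346$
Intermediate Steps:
$I{\left(R \right)} = 5 R$
$T{\left(m \right)} = 0$ ($T{\left(m \right)} = \left(-5 + m\right) 5 \cdot 0 = \left(-5 + m\right) 0 = 0$)
$227 \cdot 398 + T{\left(6 \right)} = 227 \cdot 398 + 0 = 90346 + 0 = 90346$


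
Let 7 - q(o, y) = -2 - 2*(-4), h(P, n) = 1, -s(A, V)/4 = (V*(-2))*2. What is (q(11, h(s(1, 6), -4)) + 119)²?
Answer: 14400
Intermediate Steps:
s(A, V) = 16*V (s(A, V) = -4*V*(-2)*2 = -4*(-2*V)*2 = -(-16)*V = 16*V)
q(o, y) = 1 (q(o, y) = 7 - (-2 - 2*(-4)) = 7 - (-2 + 8) = 7 - 1*6 = 7 - 6 = 1)
(q(11, h(s(1, 6), -4)) + 119)² = (1 + 119)² = 120² = 14400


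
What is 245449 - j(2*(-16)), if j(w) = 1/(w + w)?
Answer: 15708737/64 ≈ 2.4545e+5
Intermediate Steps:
j(w) = 1/(2*w)
245449 - j(2*(-16)) = 245449 - 1/(2*(2*(-16))) = 245449 - 1/(2*(-32)) = 245449 - (-1)/(2*32) = 245449 - 1*(-1/64) = 245449 + 1/64 = 15708737/64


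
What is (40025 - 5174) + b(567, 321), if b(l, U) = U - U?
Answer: 34851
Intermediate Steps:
b(l, U) = 0
(40025 - 5174) + b(567, 321) = (40025 - 5174) + 0 = 34851 + 0 = 34851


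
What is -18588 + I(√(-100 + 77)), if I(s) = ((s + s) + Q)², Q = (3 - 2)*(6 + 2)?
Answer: -18616 + 32*I*√23 ≈ -18616.0 + 153.47*I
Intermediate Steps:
Q = 8 (Q = 1*8 = 8)
I(s) = (8 + 2*s)² (I(s) = ((s + s) + 8)² = (2*s + 8)² = (8 + 2*s)²)
-18588 + I(√(-100 + 77)) = -18588 + 4*(4 + √(-100 + 77))² = -18588 + 4*(4 + √(-23))² = -18588 + 4*(4 + I*√23)²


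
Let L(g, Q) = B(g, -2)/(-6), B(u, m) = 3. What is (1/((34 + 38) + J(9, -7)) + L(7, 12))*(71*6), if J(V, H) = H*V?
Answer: -497/3 ≈ -165.67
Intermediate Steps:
L(g, Q) = -½ (L(g, Q) = 3/(-6) = 3*(-⅙) = -½)
(1/((34 + 38) + J(9, -7)) + L(7, 12))*(71*6) = (1/((34 + 38) - 7*9) - ½)*(71*6) = (1/(72 - 63) - ½)*426 = (1/9 - ½)*426 = (⅑ - ½)*426 = -7/18*426 = -497/3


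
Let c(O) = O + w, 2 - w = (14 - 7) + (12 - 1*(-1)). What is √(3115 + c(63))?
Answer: 2*√790 ≈ 56.214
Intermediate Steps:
w = -18 (w = 2 - ((14 - 7) + (12 - 1*(-1))) = 2 - (7 + (12 + 1)) = 2 - (7 + 13) = 2 - 1*20 = 2 - 20 = -18)
c(O) = -18 + O (c(O) = O - 18 = -18 + O)
√(3115 + c(63)) = √(3115 + (-18 + 63)) = √(3115 + 45) = √3160 = 2*√790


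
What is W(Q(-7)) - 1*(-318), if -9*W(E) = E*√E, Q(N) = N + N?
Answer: 318 + 14*I*√14/9 ≈ 318.0 + 5.8204*I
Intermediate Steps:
Q(N) = 2*N
W(E) = -E^(3/2)/9 (W(E) = -E*√E/9 = -E^(3/2)/9)
W(Q(-7)) - 1*(-318) = -(-14*I*√14)/9 - 1*(-318) = -(-14)*I*√14/9 + 318 = 14*I*√14/9 + 318 = 318 + 14*I*√14/9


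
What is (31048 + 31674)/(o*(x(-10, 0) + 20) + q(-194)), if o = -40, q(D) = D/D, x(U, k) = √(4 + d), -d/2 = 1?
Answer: -50114878/635201 + 2508880*√2/635201 ≈ -73.310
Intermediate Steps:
d = -2 (d = -2*1 = -2)
x(U, k) = √2 (x(U, k) = √(4 - 2) = √2)
q(D) = 1
(31048 + 31674)/(o*(x(-10, 0) + 20) + q(-194)) = (31048 + 31674)/(-40*(√2 + 20) + 1) = 62722/(-40*(20 + √2) + 1) = 62722/((-800 - 40*√2) + 1) = 62722/(-799 - 40*√2)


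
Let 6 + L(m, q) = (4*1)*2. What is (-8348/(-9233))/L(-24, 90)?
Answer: 4174/9233 ≈ 0.45207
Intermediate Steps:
L(m, q) = 2 (L(m, q) = -6 + (4*1)*2 = -6 + 4*2 = -6 + 8 = 2)
(-8348/(-9233))/L(-24, 90) = -8348/(-9233)/2 = -8348*(-1/9233)*(1/2) = (8348/9233)*(1/2) = 4174/9233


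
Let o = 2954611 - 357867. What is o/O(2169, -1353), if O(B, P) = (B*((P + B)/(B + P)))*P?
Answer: -2596744/2934657 ≈ -0.88485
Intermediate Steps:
o = 2596744
O(B, P) = B*P (O(B, P) = (B*((B + P)/(B + P)))*P = (B*1)*P = B*P)
o/O(2169, -1353) = 2596744/((2169*(-1353))) = 2596744/(-2934657) = 2596744*(-1/2934657) = -2596744/2934657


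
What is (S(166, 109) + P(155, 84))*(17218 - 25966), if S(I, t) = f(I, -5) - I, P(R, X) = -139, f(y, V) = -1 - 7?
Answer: 2738124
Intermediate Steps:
f(y, V) = -8
S(I, t) = -8 - I
(S(166, 109) + P(155, 84))*(17218 - 25966) = ((-8 - 1*166) - 139)*(17218 - 25966) = ((-8 - 166) - 139)*(-8748) = (-174 - 139)*(-8748) = -313*(-8748) = 2738124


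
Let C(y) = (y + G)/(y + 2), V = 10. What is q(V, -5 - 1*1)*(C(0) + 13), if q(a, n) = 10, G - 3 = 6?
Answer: 175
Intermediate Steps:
G = 9 (G = 3 + 6 = 9)
C(y) = (9 + y)/(2 + y) (C(y) = (y + 9)/(y + 2) = (9 + y)/(2 + y))
q(V, -5 - 1*1)*(C(0) + 13) = 10*((9 + 0)/(2 + 0) + 13) = 10*(9/2 + 13) = 10*(35/2) = 175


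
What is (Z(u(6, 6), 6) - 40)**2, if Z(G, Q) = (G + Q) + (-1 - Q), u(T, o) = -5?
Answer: 2116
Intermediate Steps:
Z(G, Q) = -1 + G
(Z(u(6, 6), 6) - 40)**2 = ((-1 - 5) - 40)**2 = (-6 - 40)**2 = (-46)**2 = 2116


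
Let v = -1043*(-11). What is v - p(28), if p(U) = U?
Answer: 11445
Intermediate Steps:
v = 11473
v - p(28) = 11473 - 1*28 = 11473 - 28 = 11445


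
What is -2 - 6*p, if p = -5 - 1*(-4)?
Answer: 4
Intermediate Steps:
p = -1 (p = -5 + 4 = -1)
-2 - 6*p = -2 - 6*(-1) = -2 + 6 = 4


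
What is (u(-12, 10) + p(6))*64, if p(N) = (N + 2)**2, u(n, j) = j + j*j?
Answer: 11136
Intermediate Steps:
u(n, j) = j + j**2
p(N) = (2 + N)**2
(u(-12, 10) + p(6))*64 = (10*(1 + 10) + (2 + 6)**2)*64 = (10*11 + 8**2)*64 = (110 + 64)*64 = 174*64 = 11136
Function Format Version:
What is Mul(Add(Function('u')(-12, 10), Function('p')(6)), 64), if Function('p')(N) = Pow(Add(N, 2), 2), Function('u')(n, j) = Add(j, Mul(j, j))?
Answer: 11136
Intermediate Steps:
Function('u')(n, j) = Add(j, Pow(j, 2))
Function('p')(N) = Pow(Add(2, N), 2)
Mul(Add(Function('u')(-12, 10), Function('p')(6)), 64) = Mul(Add(Mul(10, Add(1, 10)), Pow(Add(2, 6), 2)), 64) = Mul(Add(Mul(10, 11), Pow(8, 2)), 64) = Mul(Add(110, 64), 64) = Mul(174, 64) = 11136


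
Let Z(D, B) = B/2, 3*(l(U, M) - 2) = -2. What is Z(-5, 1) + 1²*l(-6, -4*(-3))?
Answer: 11/6 ≈ 1.8333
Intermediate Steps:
l(U, M) = 4/3 (l(U, M) = 2 + (⅓)*(-2) = 2 - ⅔ = 4/3)
Z(D, B) = B/2 (Z(D, B) = B*(½) = B/2)
Z(-5, 1) + 1²*l(-6, -4*(-3)) = (½)*1 + 1²*(4/3) = ½ + 1*(4/3) = ½ + 4/3 = 11/6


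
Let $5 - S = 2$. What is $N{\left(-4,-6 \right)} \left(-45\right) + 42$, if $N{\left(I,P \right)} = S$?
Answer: $-93$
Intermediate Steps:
$S = 3$ ($S = 5 - 2 = 3$)
$N{\left(I,P \right)} = 3$
$N{\left(-4,-6 \right)} \left(-45\right) + 42 = 3 \left(-45\right) + 42 = -135 + 42 = -93$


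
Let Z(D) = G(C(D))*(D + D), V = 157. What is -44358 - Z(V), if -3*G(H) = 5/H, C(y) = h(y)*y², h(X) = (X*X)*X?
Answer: -80852196149864/1822719603 ≈ -44358.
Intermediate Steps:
h(X) = X³ (h(X) = X²*X = X³)
C(y) = y⁵ (C(y) = y³*y² = y⁵)
G(H) = -5/(3*H)
Z(D) = -10/(3*D⁴) (Z(D) = (-5/(3*D⁵))*(D + D) = (-5/(3*D⁵))*(2*D) = -10/(3*D⁴))
-44358 - Z(V) = -44358 - (-10)/(3*157⁴) = -44358 - (-10)/(3*607573201) = -44358 - 1*(-10/1822719603) = -44358 + 10/1822719603 = -80852196149864/1822719603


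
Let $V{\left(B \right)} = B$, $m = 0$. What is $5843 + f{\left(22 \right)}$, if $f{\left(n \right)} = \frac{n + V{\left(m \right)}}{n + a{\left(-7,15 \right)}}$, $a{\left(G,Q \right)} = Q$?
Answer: $\frac{216213}{37} \approx 5843.6$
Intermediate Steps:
$f{\left(n \right)} = \frac{n}{15 + n}$ ($f{\left(n \right)} = \frac{n + 0}{n + 15} = \frac{n}{15 + n}$)
$5843 + f{\left(22 \right)} = 5843 + \frac{22}{15 + 22} = 5843 + \frac{22}{37} = \frac{216213}{37}$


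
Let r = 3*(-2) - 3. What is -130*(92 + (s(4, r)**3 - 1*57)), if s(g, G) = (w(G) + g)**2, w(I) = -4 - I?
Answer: -69091880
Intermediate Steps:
r = -9 (r = -6 - 3 = -9)
s(g, G) = (-4 + g - G)**2 (s(g, G) = ((-4 - G) + g)**2 = (-4 + g - G)**2)
-130*(92 + (s(4, r)**3 - 1*57)) = -130*(92 + (((4 - 9 - 1*4)**2)**3 - 1*57)) = -130*(92 + (((4 - 9 - 4)**2)**3 - 57)) = -130*(92 + (((-9)**2)**3 - 57)) = -130*(92 + (81**3 - 57)) = -130*(92 + (531441 - 57)) = -130*(92 + 531384) = -130*531476 = -69091880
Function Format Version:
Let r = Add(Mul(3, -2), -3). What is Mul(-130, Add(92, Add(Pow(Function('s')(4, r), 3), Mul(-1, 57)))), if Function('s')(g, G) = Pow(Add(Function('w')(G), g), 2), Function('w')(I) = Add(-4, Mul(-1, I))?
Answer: -69091880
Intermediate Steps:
r = -9 (r = Add(-6, -3) = -9)
Function('s')(g, G) = Pow(Add(-4, g, Mul(-1, G)), 2) (Function('s')(g, G) = Pow(Add(Add(-4, Mul(-1, G)), g), 2) = Pow(Add(-4, g, Mul(-1, G)), 2))
Mul(-130, Add(92, Add(Pow(Function('s')(4, r), 3), Mul(-1, 57)))) = Mul(-130, Add(92, Add(Pow(Pow(Add(4, -9, Mul(-1, 4)), 2), 3), Mul(-1, 57)))) = Mul(-130, Add(92, Add(Pow(Pow(Add(4, -9, -4), 2), 3), -57))) = Mul(-130, Add(92, Add(Pow(Pow(-9, 2), 3), -57))) = Mul(-130, Add(92, Add(Pow(81, 3), -57))) = Mul(-130, Add(92, Add(531441, -57))) = Mul(-130, Add(92, 531384)) = Mul(-130, 531476) = -69091880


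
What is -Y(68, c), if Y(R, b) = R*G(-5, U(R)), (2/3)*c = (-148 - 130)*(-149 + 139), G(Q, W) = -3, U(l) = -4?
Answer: 204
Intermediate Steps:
c = 4170 (c = 3*((-148 - 130)*(-149 + 139))/2 = 3*(-278*(-10))/2 = (3/2)*2780 = 4170)
Y(R, b) = -3*R (Y(R, b) = R*(-3) = -3*R)
-Y(68, c) = -(-3)*68 = -1*(-204) = 204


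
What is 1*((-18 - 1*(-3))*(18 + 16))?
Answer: -510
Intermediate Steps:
1*((-18 - 1*(-3))*(18 + 16)) = 1*((-18 + 3)*34) = 1*(-15*34) = 1*(-510) = -510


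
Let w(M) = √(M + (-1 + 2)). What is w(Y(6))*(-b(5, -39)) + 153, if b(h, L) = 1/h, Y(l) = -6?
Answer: 153 - I*√5/5 ≈ 153.0 - 0.44721*I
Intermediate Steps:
w(M) = √(1 + M) (w(M) = √(M + 1) = √(1 + M))
w(Y(6))*(-b(5, -39)) + 153 = √(1 - 6)*(-1/5) + 153 = √(-5)*(-1*⅕) + 153 = (I*√5)*(-⅕) + 153 = -I*√5/5 + 153 = 153 - I*√5/5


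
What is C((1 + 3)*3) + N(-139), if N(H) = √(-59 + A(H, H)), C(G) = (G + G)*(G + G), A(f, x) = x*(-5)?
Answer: 576 + 2*√159 ≈ 601.22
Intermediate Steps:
A(f, x) = -5*x
C(G) = 4*G² (C(G) = (2*G)*(2*G) = 4*G²)
N(H) = √(-59 - 5*H)
C((1 + 3)*3) + N(-139) = 4*((1 + 3)*3)² + √(-59 - 5*(-139)) = 4*(4*3)² + √(-59 + 695) = 4*12² + √636 = 4*144 + 2*√159 = 576 + 2*√159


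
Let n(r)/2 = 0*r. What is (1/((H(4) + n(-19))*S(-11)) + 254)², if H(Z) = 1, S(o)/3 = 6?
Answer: 20912329/324 ≈ 64544.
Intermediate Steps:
S(o) = 18 (S(o) = 3*6 = 18)
n(r) = 0 (n(r) = 2*(0*r) = 2*0 = 0)
(1/((H(4) + n(-19))*S(-11)) + 254)² = (1/((1 + 0)*18) + 254)² = ((1/18)/1 + 254)² = (1*(1/18) + 254)² = (1/18 + 254)² = (4573/18)² = 20912329/324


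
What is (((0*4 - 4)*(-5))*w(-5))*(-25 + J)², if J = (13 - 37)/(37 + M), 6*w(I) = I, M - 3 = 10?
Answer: -811538/75 ≈ -10821.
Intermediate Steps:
M = 13 (M = 3 + 10 = 13)
w(I) = I/6
J = -12/25 (J = (13 - 37)/(37 + 13) = -24/50 = -24*1/50 = -12/25 ≈ -0.48000)
(((0*4 - 4)*(-5))*w(-5))*(-25 + J)² = (((0*4 - 4)*(-5))*((⅙)*(-5)))*(-25 - 12/25)² = (((0 - 4)*(-5))*(-⅚))*(-637/25)² = (-4*(-5)*(-⅚))*(405769/625) = (20*(-⅚))*(405769/625) = -50/3*405769/625 = -811538/75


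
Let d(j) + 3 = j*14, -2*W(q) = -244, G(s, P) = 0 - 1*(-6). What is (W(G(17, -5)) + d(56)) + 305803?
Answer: 306706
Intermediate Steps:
G(s, P) = 6 (G(s, P) = 0 + 6 = 6)
W(q) = 122 (W(q) = -½*(-244) = 122)
d(j) = -3 + 14*j (d(j) = -3 + j*14 = -3 + 14*j)
(W(G(17, -5)) + d(56)) + 305803 = (122 + (-3 + 14*56)) + 305803 = (122 + (-3 + 784)) + 305803 = (122 + 781) + 305803 = 903 + 305803 = 306706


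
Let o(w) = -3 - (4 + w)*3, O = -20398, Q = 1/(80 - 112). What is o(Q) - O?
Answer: 652259/32 ≈ 20383.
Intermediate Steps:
Q = -1/32 (Q = 1/(-32) = -1/32 ≈ -0.031250)
o(w) = -15 - 3*w (o(w) = -3 - (12 + 3*w) = -3 + (-12 - 3*w) = -15 - 3*w)
o(Q) - O = (-15 - 3*(-1/32)) - 1*(-20398) = (-15 + 3/32) + 20398 = -477/32 + 20398 = 652259/32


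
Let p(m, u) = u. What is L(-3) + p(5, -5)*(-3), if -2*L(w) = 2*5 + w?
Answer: 23/2 ≈ 11.500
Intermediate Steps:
L(w) = -5 - w/2 (L(w) = -(2*5 + w)/2 = -(10 + w)/2 = -5 - w/2)
L(-3) + p(5, -5)*(-3) = (-5 - 1/2*(-3)) - 5*(-3) = (-5 + 3/2) + 15 = -7/2 + 15 = 23/2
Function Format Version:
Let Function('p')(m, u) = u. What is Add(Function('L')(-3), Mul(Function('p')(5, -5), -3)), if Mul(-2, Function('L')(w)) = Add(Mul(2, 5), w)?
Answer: Rational(23, 2) ≈ 11.500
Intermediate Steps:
Function('L')(w) = Add(-5, Mul(Rational(-1, 2), w)) (Function('L')(w) = Mul(Rational(-1, 2), Add(Mul(2, 5), w)) = Mul(Rational(-1, 2), Add(10, w)) = Add(-5, Mul(Rational(-1, 2), w)))
Add(Function('L')(-3), Mul(Function('p')(5, -5), -3)) = Add(Add(-5, Mul(Rational(-1, 2), -3)), Mul(-5, -3)) = Add(Add(-5, Rational(3, 2)), 15) = Add(Rational(-7, 2), 15) = Rational(23, 2)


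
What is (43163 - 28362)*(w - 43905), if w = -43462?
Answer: -1293118967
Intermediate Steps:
(43163 - 28362)*(w - 43905) = (43163 - 28362)*(-43462 - 43905) = 14801*(-87367) = -1293118967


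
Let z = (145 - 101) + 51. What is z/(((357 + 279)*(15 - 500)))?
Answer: -19/61692 ≈ -0.00030798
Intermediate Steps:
z = 95 (z = 44 + 51 = 95)
z/(((357 + 279)*(15 - 500))) = 95/(((357 + 279)*(15 - 500))) = 95/((636*(-485))) = 95/(-308460) = 95*(-1/308460) = -19/61692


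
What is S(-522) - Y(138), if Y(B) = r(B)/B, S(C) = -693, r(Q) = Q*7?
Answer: -700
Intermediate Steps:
r(Q) = 7*Q
Y(B) = 7 (Y(B) = (7*B)/B = 7)
S(-522) - Y(138) = -693 - 1*7 = -693 - 7 = -700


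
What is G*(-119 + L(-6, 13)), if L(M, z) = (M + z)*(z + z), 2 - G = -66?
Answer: 4284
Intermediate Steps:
G = 68 (G = 2 - 1*(-66) = 2 + 66 = 68)
L(M, z) = 2*z*(M + z) (L(M, z) = (M + z)*(2*z) = 2*z*(M + z))
G*(-119 + L(-6, 13)) = 68*(-119 + 2*13*(-6 + 13)) = 68*(-119 + 2*13*7) = 68*(-119 + 182) = 68*63 = 4284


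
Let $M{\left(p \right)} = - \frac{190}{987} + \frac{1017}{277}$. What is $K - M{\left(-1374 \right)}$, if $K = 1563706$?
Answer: $\frac{427514705545}{273399} \approx 1.5637 \cdot 10^{6}$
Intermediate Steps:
$M{\left(p \right)} = \frac{951149}{273399}$ ($M{\left(p \right)} = \left(-190\right) \frac{1}{987} + 1017 \cdot \frac{1}{277} = - \frac{190}{987} + \frac{1017}{277} = \frac{951149}{273399}$)
$K - M{\left(-1374 \right)} = 1563706 - \frac{951149}{273399} = \frac{427514705545}{273399}$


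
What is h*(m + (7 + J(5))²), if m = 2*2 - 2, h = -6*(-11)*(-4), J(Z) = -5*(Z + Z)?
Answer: -488664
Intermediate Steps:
J(Z) = -10*Z
h = -264 (h = 66*(-4) = -264)
m = 2 (m = 4 - 2 = 2)
h*(m + (7 + J(5))²) = -264*(2 + (7 - 10*5)²) = -264*(2 + (7 - 50)²) = -264*(2 + (-43)²) = -264*(2 + 1849) = -264*1851 = -488664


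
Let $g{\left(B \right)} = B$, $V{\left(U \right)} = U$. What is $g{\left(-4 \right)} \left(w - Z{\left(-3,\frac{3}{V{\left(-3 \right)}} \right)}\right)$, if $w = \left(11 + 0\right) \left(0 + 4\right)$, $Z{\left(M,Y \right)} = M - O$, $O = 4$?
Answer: $-204$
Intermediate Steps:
$Z{\left(M,Y \right)} = -4 + M$ ($Z{\left(M,Y \right)} = M - 4 = -4 + M$)
$w = 44$ ($w = 11 \cdot 4 = 44$)
$g{\left(-4 \right)} \left(w - Z{\left(-3,\frac{3}{V{\left(-3 \right)}} \right)}\right) = - 4 \left(44 - \left(-4 - 3\right)\right) = - 4 \left(44 - -7\right) = - 4 \left(44 + 7\right) = \left(-4\right) 51 = -204$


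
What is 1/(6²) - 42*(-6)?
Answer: 9073/36 ≈ 252.03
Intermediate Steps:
1/(6²) - 42*(-6) = 1/36 + 252 = 9073/36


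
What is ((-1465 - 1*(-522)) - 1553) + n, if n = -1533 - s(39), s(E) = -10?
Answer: -4019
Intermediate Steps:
n = -1523 (n = -1533 - 1*(-10) = -1533 + 10 = -1523)
((-1465 - 1*(-522)) - 1553) + n = ((-1465 - 1*(-522)) - 1553) - 1523 = ((-1465 + 522) - 1553) - 1523 = (-943 - 1553) - 1523 = -2496 - 1523 = -4019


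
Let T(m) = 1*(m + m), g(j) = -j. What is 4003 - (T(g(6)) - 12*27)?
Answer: 4339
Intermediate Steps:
T(m) = 2*m (T(m) = 1*(2*m) = 2*m)
4003 - (T(g(6)) - 12*27) = 4003 - (2*(-1*6) - 12*27) = 4003 - (2*(-6) - 324) = 4003 - (-12 - 324) = 4003 - 1*(-336) = 4003 + 336 = 4339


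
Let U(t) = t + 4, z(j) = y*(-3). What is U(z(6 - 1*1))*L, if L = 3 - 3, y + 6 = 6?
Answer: 0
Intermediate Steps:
y = 0 (y = -6 + 6 = 0)
L = 0
z(j) = 0 (z(j) = 0*(-3) = 0)
U(t) = 4 + t
U(z(6 - 1*1))*L = (4 + 0)*0 = 4*0 = 0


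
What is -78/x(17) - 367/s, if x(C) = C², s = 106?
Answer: -114331/30634 ≈ -3.7322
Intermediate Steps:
-78/x(17) - 367/s = -78/(17²) - 367/106 = -78/289 - 367*1/106 = -78*1/289 - 367/106 = -78/289 - 367/106 = -114331/30634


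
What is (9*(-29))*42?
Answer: -10962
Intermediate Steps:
(9*(-29))*42 = -261*42 = -10962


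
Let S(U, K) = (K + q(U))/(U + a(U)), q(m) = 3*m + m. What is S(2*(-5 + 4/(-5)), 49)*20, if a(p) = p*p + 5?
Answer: 1300/3199 ≈ 0.40638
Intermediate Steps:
a(p) = 5 + p² (a(p) = p² + 5 = 5 + p²)
q(m) = 4*m
S(U, K) = (K + 4*U)/(5 + U + U²) (S(U, K) = (K + 4*U)/(U + (5 + U²)) = (K + 4*U)/(5 + U + U²))
S(2*(-5 + 4/(-5)), 49)*20 = ((49 + 4*(2*(-5 + 4/(-5))))/(5 + 2*(-5 + 4/(-5)) + (2*(-5 + 4/(-5)))²))*20 = ((49 + 4*(2*(-5 + 4*(-⅕))))/(5 + 2*(-5 + 4*(-⅕)) + (2*(-5 + 4*(-⅕)))²))*20 = ((49 + 4*(2*(-5 - ⅘)))/(5 + 2*(-5 - ⅘) + (2*(-5 - ⅘))²))*20 = ((49 + 4*(2*(-29/5)))/(5 + 2*(-29/5) + (2*(-29/5))²))*20 = ((49 + 4*(-58/5))/(5 - 58/5 + (-58/5)²))*20 = ((49 - 232/5)/(5 - 58/5 + 3364/25))*20 = ((13/5)/(3199/25))*20 = ((25/3199)*(13/5))*20 = (65/3199)*20 = 1300/3199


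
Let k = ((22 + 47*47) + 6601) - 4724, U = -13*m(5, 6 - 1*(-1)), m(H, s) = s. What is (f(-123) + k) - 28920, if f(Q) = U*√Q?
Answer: -24812 - 91*I*√123 ≈ -24812.0 - 1009.2*I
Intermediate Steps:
U = -91 (U = -13*(6 - 1*(-1)) = -13*(6 + 1) = -13*7 = -91)
k = 4108 (k = ((22 + 2209) + 6601) - 4724 = (2231 + 6601) - 4724 = 8832 - 4724 = 4108)
f(Q) = -91*√Q
(f(-123) + k) - 28920 = (-91*I*√123 + 4108) - 28920 = (4108 - 91*I*√123) - 28920 = -24812 - 91*I*√123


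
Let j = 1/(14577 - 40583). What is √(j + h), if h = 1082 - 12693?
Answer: I*√7852659076002/26006 ≈ 107.75*I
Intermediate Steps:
h = -11611
j = -1/26006 (j = 1/(-26006) = -1/26006 ≈ -3.8453e-5)
√(j + h) = √(-1/26006 - 11611) = √(-301955667/26006) = I*√7852659076002/26006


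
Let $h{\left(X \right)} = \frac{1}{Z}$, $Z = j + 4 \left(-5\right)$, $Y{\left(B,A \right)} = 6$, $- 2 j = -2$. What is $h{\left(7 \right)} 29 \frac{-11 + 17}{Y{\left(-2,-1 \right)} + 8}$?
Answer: $- \frac{87}{133} \approx -0.65414$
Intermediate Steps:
$j = 1$ ($j = \left(- \frac{1}{2}\right) \left(-2\right) = 1$)
$Z = -19$ ($Z = 1 + 4 \left(-5\right) = 1 - 20 = -19$)
$h{\left(X \right)} = - \frac{1}{19}$ ($h{\left(X \right)} = \frac{1}{-19} = - \frac{1}{19}$)
$h{\left(7 \right)} 29 \frac{-11 + 17}{Y{\left(-2,-1 \right)} + 8} = \left(- \frac{1}{19}\right) 29 \frac{-11 + 17}{6 + 8} = - \frac{29 \cdot \frac{6}{14}}{19} = - \frac{29 \cdot 6 \cdot \frac{1}{14}}{19} = \left(- \frac{29}{19}\right) \frac{3}{7} = - \frac{87}{133}$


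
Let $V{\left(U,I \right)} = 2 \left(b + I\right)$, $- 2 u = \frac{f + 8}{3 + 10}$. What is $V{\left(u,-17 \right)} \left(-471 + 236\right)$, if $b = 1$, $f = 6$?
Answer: $7520$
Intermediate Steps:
$u = - \frac{7}{13}$ ($u = - \frac{\left(6 + 8\right) \frac{1}{3 + 10}}{2} = - \frac{14 \cdot \frac{1}{13}}{2} = \left(- \frac{1}{2}\right) \frac{14}{13} = - \frac{7}{13} \approx -0.53846$)
$V{\left(U,I \right)} = 2 + 2 I$ ($V{\left(U,I \right)} = 2 \left(1 + I\right) = 2 + 2 I$)
$V{\left(u,-17 \right)} \left(-471 + 236\right) = \left(2 + 2 \left(-17\right)\right) \left(-471 + 236\right) = \left(2 - 34\right) \left(-235\right) = \left(-32\right) \left(-235\right) = 7520$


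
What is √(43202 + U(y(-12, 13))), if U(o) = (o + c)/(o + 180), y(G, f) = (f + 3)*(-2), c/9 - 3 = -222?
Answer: √236500041/74 ≈ 207.82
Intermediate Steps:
c = -1971 (c = 27 + 9*(-222) = 27 - 1998 = -1971)
y(G, f) = -6 - 2*f (y(G, f) = (3 + f)*(-2) = -6 - 2*f)
U(o) = (-1971 + o)/(180 + o) (U(o) = (o - 1971)/(o + 180) = (-1971 + o)/(180 + o))
√(43202 + U(y(-12, 13))) = √(43202 + (-1971 + (-6 - 2*13))/(180 + (-6 - 2*13))) = √(43202 + (-1971 + (-6 - 26))/(180 + (-6 - 26))) = √(43202 + (-1971 - 32)/(180 - 32)) = √(43202 - 2003/148) = √(6391893/148) = √236500041/74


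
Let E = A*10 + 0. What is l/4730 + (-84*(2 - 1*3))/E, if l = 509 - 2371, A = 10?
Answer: 5278/11825 ≈ 0.44634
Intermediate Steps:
E = 100 (E = 10*10 + 0 = 100 + 0 = 100)
l = -1862
l/4730 + (-84*(2 - 1*3))/E = -1862/4730 - 84*(2 - 1*3)/100 = -1862*1/4730 - 84*(2 - 3)*(1/100) = -931/2365 - 84*(-1)*(1/100) = -931/2365 + 84*(1/100) = -931/2365 + 21/25 = 5278/11825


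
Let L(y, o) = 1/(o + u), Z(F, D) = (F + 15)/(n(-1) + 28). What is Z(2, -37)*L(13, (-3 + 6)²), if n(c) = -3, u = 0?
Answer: 17/225 ≈ 0.075556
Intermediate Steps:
Z(F, D) = ⅗ + F/25 (Z(F, D) = (F + 15)/(-3 + 28) = (15 + F)/25 = (15 + F)*(1/25) = ⅗ + F/25)
L(y, o) = 1/o (L(y, o) = 1/(o + 0) = 1/o)
Z(2, -37)*L(13, (-3 + 6)²) = (⅗ + (1/25)*2)/((-3 + 6)²) = (⅗ + 2/25)/(3²) = (17/25)/9 = (17/25)*(⅑) = 17/225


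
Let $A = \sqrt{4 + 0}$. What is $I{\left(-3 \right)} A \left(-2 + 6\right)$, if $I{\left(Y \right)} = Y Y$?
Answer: $72$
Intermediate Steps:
$I{\left(Y \right)} = Y^{2}$
$A = 2$ ($A = \sqrt{4} = 2$)
$I{\left(-3 \right)} A \left(-2 + 6\right) = \left(-3\right)^{2} \cdot 2 \left(-2 + 6\right) = 9 \cdot 2 \cdot 4 = 18 \cdot 4 = 72$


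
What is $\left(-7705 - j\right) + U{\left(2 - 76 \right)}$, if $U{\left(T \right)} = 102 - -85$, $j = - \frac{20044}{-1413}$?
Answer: $- \frac{10642978}{1413} \approx -7532.2$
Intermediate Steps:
$j = \frac{20044}{1413}$ ($j = \left(-20044\right) \left(- \frac{1}{1413}\right) = \frac{20044}{1413} \approx 14.185$)
$U{\left(T \right)} = 187$ ($U{\left(T \right)} = 102 + 85 = 187$)
$\left(-7705 - j\right) + U{\left(2 - 76 \right)} = \left(-7705 - \frac{20044}{1413}\right) + 187 = - \frac{10907209}{1413} + 187 = - \frac{10642978}{1413}$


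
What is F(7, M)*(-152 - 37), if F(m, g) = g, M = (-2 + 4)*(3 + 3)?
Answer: -2268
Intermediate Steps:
M = 12 (M = 2*6 = 12)
F(7, M)*(-152 - 37) = 12*(-152 - 37) = 12*(-189) = -2268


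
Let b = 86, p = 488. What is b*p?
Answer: 41968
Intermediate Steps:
b*p = 86*488 = 41968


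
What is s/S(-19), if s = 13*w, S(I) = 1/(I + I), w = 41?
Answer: -20254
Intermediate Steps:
S(I) = 1/(2*I)
s = 533 (s = 13*41 = 533)
s/S(-19) = 533/(((1/2)/(-19))) = 533/(((1/2)*(-1/19))) = 533/(-1/38) = 533*(-38) = -20254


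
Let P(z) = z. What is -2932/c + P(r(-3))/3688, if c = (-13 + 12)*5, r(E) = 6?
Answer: 5406623/9220 ≈ 586.40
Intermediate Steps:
c = -5 (c = -1*5 = -5)
-2932/c + P(r(-3))/3688 = -2932/(-5) + 6/3688 = -2932*(-⅕) + 6*(1/3688) = 2932/5 + 3/1844 = 5406623/9220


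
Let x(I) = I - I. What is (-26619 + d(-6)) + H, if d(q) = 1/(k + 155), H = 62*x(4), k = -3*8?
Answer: -3487088/131 ≈ -26619.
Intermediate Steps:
k = -24
x(I) = 0
H = 0 (H = 62*0 = 0)
d(q) = 1/131 (d(q) = 1/(-24 + 155) = 1/131)
(-26619 + d(-6)) + H = (-26619 + 1/131) + 0 = -3487088/131 + 0 = -3487088/131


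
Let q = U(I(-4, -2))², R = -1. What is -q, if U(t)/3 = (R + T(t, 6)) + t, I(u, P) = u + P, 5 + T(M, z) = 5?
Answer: -441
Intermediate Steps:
T(M, z) = 0 (T(M, z) = -5 + 5 = 0)
I(u, P) = P + u
U(t) = -3 + 3*t (U(t) = 3*((-1 + 0) + t) = 3*(-1 + t) = -3 + 3*t)
q = 441 (q = (-3 + 3*(-2 - 4))² = (-3 + 3*(-6))² = (-3 - 18)² = (-21)² = 441)
-q = -1*441 = -441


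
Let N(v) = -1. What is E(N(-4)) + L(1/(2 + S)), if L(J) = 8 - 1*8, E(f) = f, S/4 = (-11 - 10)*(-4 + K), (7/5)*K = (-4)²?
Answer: -1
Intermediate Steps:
K = 80/7 (K = (5/7)*(-4)² = (5/7)*16 = 80/7 ≈ 11.429)
S = -624 (S = 4*((-11 - 10)*(-4 + 80/7)) = 4*(-21*52/7) = 4*(-156) = -624)
L(J) = 0 (L(J) = 8 - 8 = 0)
E(N(-4)) + L(1/(2 + S)) = -1 + 0 = -1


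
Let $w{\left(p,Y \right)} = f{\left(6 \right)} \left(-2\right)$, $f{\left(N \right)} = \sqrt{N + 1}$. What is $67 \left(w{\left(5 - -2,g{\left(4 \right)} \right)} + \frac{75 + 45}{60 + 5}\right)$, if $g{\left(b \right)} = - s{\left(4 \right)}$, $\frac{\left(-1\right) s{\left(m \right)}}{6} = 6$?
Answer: $\frac{1608}{13} - 134 \sqrt{7} \approx -230.84$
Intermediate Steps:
$f{\left(N \right)} = \sqrt{1 + N}$
$s{\left(m \right)} = -36$ ($s{\left(m \right)} = \left(-6\right) 6 = -36$)
$g{\left(b \right)} = 36$ ($g{\left(b \right)} = \left(-1\right) \left(-36\right) = 36$)
$w{\left(p,Y \right)} = - 2 \sqrt{7}$ ($w{\left(p,Y \right)} = \sqrt{1 + 6} \left(-2\right) = \sqrt{7} \left(-2\right) = - 2 \sqrt{7}$)
$67 \left(w{\left(5 - -2,g{\left(4 \right)} \right)} + \frac{75 + 45}{60 + 5}\right) = 67 \left(- 2 \sqrt{7} + \frac{75 + 45}{60 + 5}\right) = 67 \left(- 2 \sqrt{7} + \frac{120}{65}\right) = 67 \left(- 2 \sqrt{7} + 120 \cdot \frac{1}{65}\right) = 67 \left(- 2 \sqrt{7} + \frac{24}{13}\right) = 67 \left(\frac{24}{13} - 2 \sqrt{7}\right) = \frac{1608}{13} - 134 \sqrt{7}$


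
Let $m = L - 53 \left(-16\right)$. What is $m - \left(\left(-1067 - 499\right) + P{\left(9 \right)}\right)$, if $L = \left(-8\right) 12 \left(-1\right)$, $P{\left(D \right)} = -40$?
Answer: $2550$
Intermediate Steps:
$L = 96$ ($L = \left(-96\right) \left(-1\right) = 96$)
$m = 944$ ($m = 96 - 53 \left(-16\right) = 96 - -848 = 96 + 848 = 944$)
$m - \left(\left(-1067 - 499\right) + P{\left(9 \right)}\right) = 944 - \left(\left(-1067 - 499\right) - 40\right) = 944 - \left(-1566 - 40\right) = 944 - -1606 = 944 + 1606 = 2550$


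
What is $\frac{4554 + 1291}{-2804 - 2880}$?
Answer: $- \frac{835}{812} \approx -1.0283$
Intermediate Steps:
$\frac{4554 + 1291}{-2804 - 2880} = \frac{5845}{-2804 - 2880} = \frac{5845}{-5684} = 5845 \left(- \frac{1}{5684}\right) = - \frac{835}{812}$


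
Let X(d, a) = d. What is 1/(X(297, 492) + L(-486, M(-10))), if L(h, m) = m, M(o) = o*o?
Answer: 1/397 ≈ 0.0025189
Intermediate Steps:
M(o) = o²
1/(X(297, 492) + L(-486, M(-10))) = 1/(297 + (-10)²) = 1/(297 + 100) = 1/397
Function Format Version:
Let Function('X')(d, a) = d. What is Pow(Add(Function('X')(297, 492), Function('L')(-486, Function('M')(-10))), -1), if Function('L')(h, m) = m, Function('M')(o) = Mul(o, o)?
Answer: Rational(1, 397) ≈ 0.0025189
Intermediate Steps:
Function('M')(o) = Pow(o, 2)
Pow(Add(Function('X')(297, 492), Function('L')(-486, Function('M')(-10))), -1) = Pow(Add(297, Pow(-10, 2)), -1) = Pow(Add(297, 100), -1) = Pow(397, -1) = Rational(1, 397)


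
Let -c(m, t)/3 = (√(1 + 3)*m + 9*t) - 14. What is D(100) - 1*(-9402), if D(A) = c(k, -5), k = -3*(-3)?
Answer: 9525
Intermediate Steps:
k = 9
c(m, t) = 42 - 27*t - 6*m (c(m, t) = -3*((√(1 + 3)*m + 9*t) - 14) = -3*((√4*m + 9*t) - 14) = -3*((2*m + 9*t) - 14) = -3*(-14 + 2*m + 9*t) = 42 - 27*t - 6*m)
D(A) = 123 (D(A) = 42 - 27*(-5) - 6*9 = 42 + 135 - 54 = 123)
D(100) - 1*(-9402) = 123 - 1*(-9402) = 123 + 9402 = 9525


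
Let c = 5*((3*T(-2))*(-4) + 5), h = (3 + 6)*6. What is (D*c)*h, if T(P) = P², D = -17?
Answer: 197370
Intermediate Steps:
h = 54 (h = 9*6 = 54)
c = -215 (c = 5*((3*(-2)²)*(-4) + 5) = 5*((3*4)*(-4) + 5) = 5*(12*(-4) + 5) = 5*(-48 + 5) = 5*(-43) = -215)
(D*c)*h = -17*(-215)*54 = 3655*54 = 197370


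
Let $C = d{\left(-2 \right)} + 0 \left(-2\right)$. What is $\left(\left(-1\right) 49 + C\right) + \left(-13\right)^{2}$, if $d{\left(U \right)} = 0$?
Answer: $120$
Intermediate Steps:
$C = 0$ ($C = 0 + 0 \left(-2\right) = 0 + 0 = 0$)
$\left(\left(-1\right) 49 + C\right) + \left(-13\right)^{2} = \left(\left(-1\right) 49 + 0\right) + \left(-13\right)^{2} = \left(-49 + 0\right) + 169 = -49 + 169 = 120$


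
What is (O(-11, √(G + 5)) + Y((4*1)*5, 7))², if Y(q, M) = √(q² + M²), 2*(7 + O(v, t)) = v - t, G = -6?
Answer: (25 + I - 2*√449)²/4 ≈ 75.26 - 8.6896*I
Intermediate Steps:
O(v, t) = -7 + v/2 - t/2 (O(v, t) = -7 + (v - t)/2 = -7 + (v/2 - t/2) = -7 + v/2 - t/2)
Y(q, M) = √(M² + q²)
(O(-11, √(G + 5)) + Y((4*1)*5, 7))² = ((-7 + (½)*(-11) - √(-6 + 5)/2) + √(7² + ((4*1)*5)²))² = ((-7 - 11/2 - I/2) + √(49 + (4*5)²))² = ((-7 - 11/2 - I/2) + √(49 + 20²))² = ((-25/2 - I/2) + √(49 + 400))² = ((-25/2 - I/2) + √449)² = (-25/2 + √449 - I/2)²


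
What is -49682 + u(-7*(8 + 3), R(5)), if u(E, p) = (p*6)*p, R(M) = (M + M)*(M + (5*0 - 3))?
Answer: -47282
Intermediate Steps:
R(M) = 2*M*(-3 + M) (R(M) = (2*M)*(M + (0 - 3)) = (2*M)*(M - 3) = (2*M)*(-3 + M) = 2*M*(-3 + M))
u(E, p) = 6*p**2 (u(E, p) = (6*p)*p = 6*p**2)
-49682 + u(-7*(8 + 3), R(5)) = -49682 + 6*(2*5*(-3 + 5))**2 = -49682 + 6*(2*5*2)**2 = -49682 + 6*20**2 = -49682 + 6*400 = -49682 + 2400 = -47282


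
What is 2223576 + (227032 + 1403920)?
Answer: 3854528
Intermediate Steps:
2223576 + (227032 + 1403920) = 2223576 + 1630952 = 3854528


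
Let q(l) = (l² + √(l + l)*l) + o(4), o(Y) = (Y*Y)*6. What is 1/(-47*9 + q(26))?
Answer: 349/86649 - 52*√13/86649 ≈ 0.0018640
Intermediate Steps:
o(Y) = 6*Y² (o(Y) = Y²*6 = 6*Y²)
q(l) = 96 + l² + √2*l^(3/2) (q(l) = (l² + √(l + l)*l) + 6*4² = (l² + √(2*l)*l) + 6*16 = (l² + (√2*√l)*l) + 96 = (l² + √2*l^(3/2)) + 96 = 96 + l² + √2*l^(3/2))
1/(-47*9 + q(26)) = 1/(-47*9 + (96 + 26² + √2*26^(3/2))) = 1/(-423 + (96 + 676 + √2*(26*√26))) = 1/(-423 + (96 + 676 + 52*√13)) = 1/(-423 + (772 + 52*√13)) = 1/(349 + 52*√13)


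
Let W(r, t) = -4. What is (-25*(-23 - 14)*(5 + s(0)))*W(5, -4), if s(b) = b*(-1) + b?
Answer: -18500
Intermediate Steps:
s(b) = 0 (s(b) = -b + b = 0)
(-25*(-23 - 14)*(5 + s(0)))*W(5, -4) = -25*(-23 - 14)*(5 + 0)*(-4) = -(-925)*5*(-4) = -25*(-185)*(-4) = 4625*(-4) = -18500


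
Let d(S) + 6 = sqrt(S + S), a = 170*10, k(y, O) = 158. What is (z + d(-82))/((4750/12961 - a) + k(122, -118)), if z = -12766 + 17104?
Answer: -14036763/4995278 - 12961*I*sqrt(41)/9990556 ≈ -2.81 - 0.0083069*I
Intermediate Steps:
a = 1700
d(S) = -6 + sqrt(2)*sqrt(S) (d(S) = -6 + sqrt(S + S) = -6 + sqrt(2*S) = -6 + sqrt(2)*sqrt(S))
z = 4338
(z + d(-82))/((4750/12961 - a) + k(122, -118)) = (4338 + (-6 + sqrt(2)*sqrt(-82)))/((4750/12961 - 1*1700) + 158) = (4338 + (-6 + sqrt(2)*(I*sqrt(82))))/((4750*(1/12961) - 1700) + 158) = (4338 + (-6 + 2*I*sqrt(41)))/((4750/12961 - 1700) + 158) = (4332 + 2*I*sqrt(41))/(-22028950/12961 + 158) = (4332 + 2*I*sqrt(41))/(-19981112/12961) = (4332 + 2*I*sqrt(41))*(-12961/19981112) = -14036763/4995278 - 12961*I*sqrt(41)/9990556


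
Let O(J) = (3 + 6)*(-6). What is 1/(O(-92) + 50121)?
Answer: 1/50067 ≈ 1.9973e-5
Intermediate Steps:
O(J) = -54 (O(J) = 9*(-6) = -54)
1/(O(-92) + 50121) = 1/(-54 + 50121) = 1/50067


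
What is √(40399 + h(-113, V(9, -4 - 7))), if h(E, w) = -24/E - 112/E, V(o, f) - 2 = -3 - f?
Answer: 3*√57318911/113 ≈ 201.00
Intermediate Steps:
V(o, f) = -1 - f (V(o, f) = 2 + (-3 - f) = -1 - f)
h(E, w) = -136/E
√(40399 + h(-113, V(9, -4 - 7))) = √(40399 - 136/(-113)) = √(40399 - 136*(-1/113)) = √(40399 + 136/113) = √(4565223/113) = 3*√57318911/113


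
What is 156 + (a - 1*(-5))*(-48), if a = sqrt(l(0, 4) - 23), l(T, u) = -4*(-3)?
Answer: -84 - 48*I*sqrt(11) ≈ -84.0 - 159.2*I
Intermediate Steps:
l(T, u) = 12
a = I*sqrt(11) (a = sqrt(12 - 23) = sqrt(-11) = I*sqrt(11) ≈ 3.3166*I)
156 + (a - 1*(-5))*(-48) = 156 + (I*sqrt(11) - 1*(-5))*(-48) = 156 + (I*sqrt(11) + 5)*(-48) = 156 + (5 + I*sqrt(11))*(-48) = 156 + (-240 - 48*I*sqrt(11)) = -84 - 48*I*sqrt(11)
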